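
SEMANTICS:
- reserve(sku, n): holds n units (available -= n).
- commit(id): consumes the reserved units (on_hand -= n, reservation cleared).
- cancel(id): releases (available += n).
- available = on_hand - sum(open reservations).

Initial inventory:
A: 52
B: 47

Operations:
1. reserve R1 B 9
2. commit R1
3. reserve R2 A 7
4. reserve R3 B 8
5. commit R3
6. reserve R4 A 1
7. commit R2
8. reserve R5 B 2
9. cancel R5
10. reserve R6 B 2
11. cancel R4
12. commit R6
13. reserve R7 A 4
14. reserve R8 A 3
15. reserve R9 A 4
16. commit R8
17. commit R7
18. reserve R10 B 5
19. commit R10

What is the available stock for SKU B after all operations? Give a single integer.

Answer: 23

Derivation:
Step 1: reserve R1 B 9 -> on_hand[A=52 B=47] avail[A=52 B=38] open={R1}
Step 2: commit R1 -> on_hand[A=52 B=38] avail[A=52 B=38] open={}
Step 3: reserve R2 A 7 -> on_hand[A=52 B=38] avail[A=45 B=38] open={R2}
Step 4: reserve R3 B 8 -> on_hand[A=52 B=38] avail[A=45 B=30] open={R2,R3}
Step 5: commit R3 -> on_hand[A=52 B=30] avail[A=45 B=30] open={R2}
Step 6: reserve R4 A 1 -> on_hand[A=52 B=30] avail[A=44 B=30] open={R2,R4}
Step 7: commit R2 -> on_hand[A=45 B=30] avail[A=44 B=30] open={R4}
Step 8: reserve R5 B 2 -> on_hand[A=45 B=30] avail[A=44 B=28] open={R4,R5}
Step 9: cancel R5 -> on_hand[A=45 B=30] avail[A=44 B=30] open={R4}
Step 10: reserve R6 B 2 -> on_hand[A=45 B=30] avail[A=44 B=28] open={R4,R6}
Step 11: cancel R4 -> on_hand[A=45 B=30] avail[A=45 B=28] open={R6}
Step 12: commit R6 -> on_hand[A=45 B=28] avail[A=45 B=28] open={}
Step 13: reserve R7 A 4 -> on_hand[A=45 B=28] avail[A=41 B=28] open={R7}
Step 14: reserve R8 A 3 -> on_hand[A=45 B=28] avail[A=38 B=28] open={R7,R8}
Step 15: reserve R9 A 4 -> on_hand[A=45 B=28] avail[A=34 B=28] open={R7,R8,R9}
Step 16: commit R8 -> on_hand[A=42 B=28] avail[A=34 B=28] open={R7,R9}
Step 17: commit R7 -> on_hand[A=38 B=28] avail[A=34 B=28] open={R9}
Step 18: reserve R10 B 5 -> on_hand[A=38 B=28] avail[A=34 B=23] open={R10,R9}
Step 19: commit R10 -> on_hand[A=38 B=23] avail[A=34 B=23] open={R9}
Final available[B] = 23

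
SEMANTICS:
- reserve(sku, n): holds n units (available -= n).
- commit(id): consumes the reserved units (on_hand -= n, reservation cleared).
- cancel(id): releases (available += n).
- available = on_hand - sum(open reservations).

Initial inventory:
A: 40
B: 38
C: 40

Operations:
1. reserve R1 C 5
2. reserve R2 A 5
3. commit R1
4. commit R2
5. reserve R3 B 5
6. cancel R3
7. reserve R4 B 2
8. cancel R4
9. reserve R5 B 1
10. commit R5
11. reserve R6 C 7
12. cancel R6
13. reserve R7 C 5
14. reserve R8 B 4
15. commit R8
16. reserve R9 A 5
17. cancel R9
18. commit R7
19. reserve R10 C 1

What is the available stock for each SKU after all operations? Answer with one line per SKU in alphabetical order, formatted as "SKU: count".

Answer: A: 35
B: 33
C: 29

Derivation:
Step 1: reserve R1 C 5 -> on_hand[A=40 B=38 C=40] avail[A=40 B=38 C=35] open={R1}
Step 2: reserve R2 A 5 -> on_hand[A=40 B=38 C=40] avail[A=35 B=38 C=35] open={R1,R2}
Step 3: commit R1 -> on_hand[A=40 B=38 C=35] avail[A=35 B=38 C=35] open={R2}
Step 4: commit R2 -> on_hand[A=35 B=38 C=35] avail[A=35 B=38 C=35] open={}
Step 5: reserve R3 B 5 -> on_hand[A=35 B=38 C=35] avail[A=35 B=33 C=35] open={R3}
Step 6: cancel R3 -> on_hand[A=35 B=38 C=35] avail[A=35 B=38 C=35] open={}
Step 7: reserve R4 B 2 -> on_hand[A=35 B=38 C=35] avail[A=35 B=36 C=35] open={R4}
Step 8: cancel R4 -> on_hand[A=35 B=38 C=35] avail[A=35 B=38 C=35] open={}
Step 9: reserve R5 B 1 -> on_hand[A=35 B=38 C=35] avail[A=35 B=37 C=35] open={R5}
Step 10: commit R5 -> on_hand[A=35 B=37 C=35] avail[A=35 B=37 C=35] open={}
Step 11: reserve R6 C 7 -> on_hand[A=35 B=37 C=35] avail[A=35 B=37 C=28] open={R6}
Step 12: cancel R6 -> on_hand[A=35 B=37 C=35] avail[A=35 B=37 C=35] open={}
Step 13: reserve R7 C 5 -> on_hand[A=35 B=37 C=35] avail[A=35 B=37 C=30] open={R7}
Step 14: reserve R8 B 4 -> on_hand[A=35 B=37 C=35] avail[A=35 B=33 C=30] open={R7,R8}
Step 15: commit R8 -> on_hand[A=35 B=33 C=35] avail[A=35 B=33 C=30] open={R7}
Step 16: reserve R9 A 5 -> on_hand[A=35 B=33 C=35] avail[A=30 B=33 C=30] open={R7,R9}
Step 17: cancel R9 -> on_hand[A=35 B=33 C=35] avail[A=35 B=33 C=30] open={R7}
Step 18: commit R7 -> on_hand[A=35 B=33 C=30] avail[A=35 B=33 C=30] open={}
Step 19: reserve R10 C 1 -> on_hand[A=35 B=33 C=30] avail[A=35 B=33 C=29] open={R10}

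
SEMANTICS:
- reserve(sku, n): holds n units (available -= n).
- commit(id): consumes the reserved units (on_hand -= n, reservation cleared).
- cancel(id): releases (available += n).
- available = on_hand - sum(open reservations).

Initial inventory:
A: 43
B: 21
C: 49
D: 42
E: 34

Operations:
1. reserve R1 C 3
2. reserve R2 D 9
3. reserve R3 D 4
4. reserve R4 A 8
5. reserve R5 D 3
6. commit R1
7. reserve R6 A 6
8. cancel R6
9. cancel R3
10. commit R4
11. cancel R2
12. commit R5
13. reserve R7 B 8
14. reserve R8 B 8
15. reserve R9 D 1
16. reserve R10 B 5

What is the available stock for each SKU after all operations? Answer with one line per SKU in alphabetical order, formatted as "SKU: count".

Answer: A: 35
B: 0
C: 46
D: 38
E: 34

Derivation:
Step 1: reserve R1 C 3 -> on_hand[A=43 B=21 C=49 D=42 E=34] avail[A=43 B=21 C=46 D=42 E=34] open={R1}
Step 2: reserve R2 D 9 -> on_hand[A=43 B=21 C=49 D=42 E=34] avail[A=43 B=21 C=46 D=33 E=34] open={R1,R2}
Step 3: reserve R3 D 4 -> on_hand[A=43 B=21 C=49 D=42 E=34] avail[A=43 B=21 C=46 D=29 E=34] open={R1,R2,R3}
Step 4: reserve R4 A 8 -> on_hand[A=43 B=21 C=49 D=42 E=34] avail[A=35 B=21 C=46 D=29 E=34] open={R1,R2,R3,R4}
Step 5: reserve R5 D 3 -> on_hand[A=43 B=21 C=49 D=42 E=34] avail[A=35 B=21 C=46 D=26 E=34] open={R1,R2,R3,R4,R5}
Step 6: commit R1 -> on_hand[A=43 B=21 C=46 D=42 E=34] avail[A=35 B=21 C=46 D=26 E=34] open={R2,R3,R4,R5}
Step 7: reserve R6 A 6 -> on_hand[A=43 B=21 C=46 D=42 E=34] avail[A=29 B=21 C=46 D=26 E=34] open={R2,R3,R4,R5,R6}
Step 8: cancel R6 -> on_hand[A=43 B=21 C=46 D=42 E=34] avail[A=35 B=21 C=46 D=26 E=34] open={R2,R3,R4,R5}
Step 9: cancel R3 -> on_hand[A=43 B=21 C=46 D=42 E=34] avail[A=35 B=21 C=46 D=30 E=34] open={R2,R4,R5}
Step 10: commit R4 -> on_hand[A=35 B=21 C=46 D=42 E=34] avail[A=35 B=21 C=46 D=30 E=34] open={R2,R5}
Step 11: cancel R2 -> on_hand[A=35 B=21 C=46 D=42 E=34] avail[A=35 B=21 C=46 D=39 E=34] open={R5}
Step 12: commit R5 -> on_hand[A=35 B=21 C=46 D=39 E=34] avail[A=35 B=21 C=46 D=39 E=34] open={}
Step 13: reserve R7 B 8 -> on_hand[A=35 B=21 C=46 D=39 E=34] avail[A=35 B=13 C=46 D=39 E=34] open={R7}
Step 14: reserve R8 B 8 -> on_hand[A=35 B=21 C=46 D=39 E=34] avail[A=35 B=5 C=46 D=39 E=34] open={R7,R8}
Step 15: reserve R9 D 1 -> on_hand[A=35 B=21 C=46 D=39 E=34] avail[A=35 B=5 C=46 D=38 E=34] open={R7,R8,R9}
Step 16: reserve R10 B 5 -> on_hand[A=35 B=21 C=46 D=39 E=34] avail[A=35 B=0 C=46 D=38 E=34] open={R10,R7,R8,R9}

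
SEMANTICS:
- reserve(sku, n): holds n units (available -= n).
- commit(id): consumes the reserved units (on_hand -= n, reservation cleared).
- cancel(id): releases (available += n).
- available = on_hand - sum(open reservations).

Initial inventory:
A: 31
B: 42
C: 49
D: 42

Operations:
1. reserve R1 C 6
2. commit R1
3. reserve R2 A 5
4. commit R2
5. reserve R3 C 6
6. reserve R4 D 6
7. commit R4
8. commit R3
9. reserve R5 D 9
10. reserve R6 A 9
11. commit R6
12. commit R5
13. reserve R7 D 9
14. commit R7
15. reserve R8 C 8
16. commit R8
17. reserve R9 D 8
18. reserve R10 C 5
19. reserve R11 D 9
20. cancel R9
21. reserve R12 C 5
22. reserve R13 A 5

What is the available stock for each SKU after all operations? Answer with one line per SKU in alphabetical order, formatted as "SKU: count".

Answer: A: 12
B: 42
C: 19
D: 9

Derivation:
Step 1: reserve R1 C 6 -> on_hand[A=31 B=42 C=49 D=42] avail[A=31 B=42 C=43 D=42] open={R1}
Step 2: commit R1 -> on_hand[A=31 B=42 C=43 D=42] avail[A=31 B=42 C=43 D=42] open={}
Step 3: reserve R2 A 5 -> on_hand[A=31 B=42 C=43 D=42] avail[A=26 B=42 C=43 D=42] open={R2}
Step 4: commit R2 -> on_hand[A=26 B=42 C=43 D=42] avail[A=26 B=42 C=43 D=42] open={}
Step 5: reserve R3 C 6 -> on_hand[A=26 B=42 C=43 D=42] avail[A=26 B=42 C=37 D=42] open={R3}
Step 6: reserve R4 D 6 -> on_hand[A=26 B=42 C=43 D=42] avail[A=26 B=42 C=37 D=36] open={R3,R4}
Step 7: commit R4 -> on_hand[A=26 B=42 C=43 D=36] avail[A=26 B=42 C=37 D=36] open={R3}
Step 8: commit R3 -> on_hand[A=26 B=42 C=37 D=36] avail[A=26 B=42 C=37 D=36] open={}
Step 9: reserve R5 D 9 -> on_hand[A=26 B=42 C=37 D=36] avail[A=26 B=42 C=37 D=27] open={R5}
Step 10: reserve R6 A 9 -> on_hand[A=26 B=42 C=37 D=36] avail[A=17 B=42 C=37 D=27] open={R5,R6}
Step 11: commit R6 -> on_hand[A=17 B=42 C=37 D=36] avail[A=17 B=42 C=37 D=27] open={R5}
Step 12: commit R5 -> on_hand[A=17 B=42 C=37 D=27] avail[A=17 B=42 C=37 D=27] open={}
Step 13: reserve R7 D 9 -> on_hand[A=17 B=42 C=37 D=27] avail[A=17 B=42 C=37 D=18] open={R7}
Step 14: commit R7 -> on_hand[A=17 B=42 C=37 D=18] avail[A=17 B=42 C=37 D=18] open={}
Step 15: reserve R8 C 8 -> on_hand[A=17 B=42 C=37 D=18] avail[A=17 B=42 C=29 D=18] open={R8}
Step 16: commit R8 -> on_hand[A=17 B=42 C=29 D=18] avail[A=17 B=42 C=29 D=18] open={}
Step 17: reserve R9 D 8 -> on_hand[A=17 B=42 C=29 D=18] avail[A=17 B=42 C=29 D=10] open={R9}
Step 18: reserve R10 C 5 -> on_hand[A=17 B=42 C=29 D=18] avail[A=17 B=42 C=24 D=10] open={R10,R9}
Step 19: reserve R11 D 9 -> on_hand[A=17 B=42 C=29 D=18] avail[A=17 B=42 C=24 D=1] open={R10,R11,R9}
Step 20: cancel R9 -> on_hand[A=17 B=42 C=29 D=18] avail[A=17 B=42 C=24 D=9] open={R10,R11}
Step 21: reserve R12 C 5 -> on_hand[A=17 B=42 C=29 D=18] avail[A=17 B=42 C=19 D=9] open={R10,R11,R12}
Step 22: reserve R13 A 5 -> on_hand[A=17 B=42 C=29 D=18] avail[A=12 B=42 C=19 D=9] open={R10,R11,R12,R13}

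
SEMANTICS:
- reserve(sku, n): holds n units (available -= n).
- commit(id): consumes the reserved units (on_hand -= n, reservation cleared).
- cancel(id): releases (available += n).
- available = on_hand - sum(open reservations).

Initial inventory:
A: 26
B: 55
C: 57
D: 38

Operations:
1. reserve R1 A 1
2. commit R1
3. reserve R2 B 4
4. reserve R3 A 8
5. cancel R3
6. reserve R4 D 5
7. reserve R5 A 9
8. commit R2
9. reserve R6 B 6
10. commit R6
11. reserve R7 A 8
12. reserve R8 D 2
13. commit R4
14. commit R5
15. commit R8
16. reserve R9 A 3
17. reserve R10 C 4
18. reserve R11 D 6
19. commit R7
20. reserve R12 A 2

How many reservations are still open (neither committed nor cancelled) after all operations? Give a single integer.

Answer: 4

Derivation:
Step 1: reserve R1 A 1 -> on_hand[A=26 B=55 C=57 D=38] avail[A=25 B=55 C=57 D=38] open={R1}
Step 2: commit R1 -> on_hand[A=25 B=55 C=57 D=38] avail[A=25 B=55 C=57 D=38] open={}
Step 3: reserve R2 B 4 -> on_hand[A=25 B=55 C=57 D=38] avail[A=25 B=51 C=57 D=38] open={R2}
Step 4: reserve R3 A 8 -> on_hand[A=25 B=55 C=57 D=38] avail[A=17 B=51 C=57 D=38] open={R2,R3}
Step 5: cancel R3 -> on_hand[A=25 B=55 C=57 D=38] avail[A=25 B=51 C=57 D=38] open={R2}
Step 6: reserve R4 D 5 -> on_hand[A=25 B=55 C=57 D=38] avail[A=25 B=51 C=57 D=33] open={R2,R4}
Step 7: reserve R5 A 9 -> on_hand[A=25 B=55 C=57 D=38] avail[A=16 B=51 C=57 D=33] open={R2,R4,R5}
Step 8: commit R2 -> on_hand[A=25 B=51 C=57 D=38] avail[A=16 B=51 C=57 D=33] open={R4,R5}
Step 9: reserve R6 B 6 -> on_hand[A=25 B=51 C=57 D=38] avail[A=16 B=45 C=57 D=33] open={R4,R5,R6}
Step 10: commit R6 -> on_hand[A=25 B=45 C=57 D=38] avail[A=16 B=45 C=57 D=33] open={R4,R5}
Step 11: reserve R7 A 8 -> on_hand[A=25 B=45 C=57 D=38] avail[A=8 B=45 C=57 D=33] open={R4,R5,R7}
Step 12: reserve R8 D 2 -> on_hand[A=25 B=45 C=57 D=38] avail[A=8 B=45 C=57 D=31] open={R4,R5,R7,R8}
Step 13: commit R4 -> on_hand[A=25 B=45 C=57 D=33] avail[A=8 B=45 C=57 D=31] open={R5,R7,R8}
Step 14: commit R5 -> on_hand[A=16 B=45 C=57 D=33] avail[A=8 B=45 C=57 D=31] open={R7,R8}
Step 15: commit R8 -> on_hand[A=16 B=45 C=57 D=31] avail[A=8 B=45 C=57 D=31] open={R7}
Step 16: reserve R9 A 3 -> on_hand[A=16 B=45 C=57 D=31] avail[A=5 B=45 C=57 D=31] open={R7,R9}
Step 17: reserve R10 C 4 -> on_hand[A=16 B=45 C=57 D=31] avail[A=5 B=45 C=53 D=31] open={R10,R7,R9}
Step 18: reserve R11 D 6 -> on_hand[A=16 B=45 C=57 D=31] avail[A=5 B=45 C=53 D=25] open={R10,R11,R7,R9}
Step 19: commit R7 -> on_hand[A=8 B=45 C=57 D=31] avail[A=5 B=45 C=53 D=25] open={R10,R11,R9}
Step 20: reserve R12 A 2 -> on_hand[A=8 B=45 C=57 D=31] avail[A=3 B=45 C=53 D=25] open={R10,R11,R12,R9}
Open reservations: ['R10', 'R11', 'R12', 'R9'] -> 4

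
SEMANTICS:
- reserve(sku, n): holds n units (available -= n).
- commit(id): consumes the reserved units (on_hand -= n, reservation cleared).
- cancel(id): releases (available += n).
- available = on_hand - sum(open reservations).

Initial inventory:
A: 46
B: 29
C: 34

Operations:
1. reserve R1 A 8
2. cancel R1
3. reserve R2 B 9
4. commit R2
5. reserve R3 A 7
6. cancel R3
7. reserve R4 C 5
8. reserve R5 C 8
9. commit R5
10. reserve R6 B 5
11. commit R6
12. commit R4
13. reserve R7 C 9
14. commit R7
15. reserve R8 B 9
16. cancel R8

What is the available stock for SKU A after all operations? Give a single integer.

Step 1: reserve R1 A 8 -> on_hand[A=46 B=29 C=34] avail[A=38 B=29 C=34] open={R1}
Step 2: cancel R1 -> on_hand[A=46 B=29 C=34] avail[A=46 B=29 C=34] open={}
Step 3: reserve R2 B 9 -> on_hand[A=46 B=29 C=34] avail[A=46 B=20 C=34] open={R2}
Step 4: commit R2 -> on_hand[A=46 B=20 C=34] avail[A=46 B=20 C=34] open={}
Step 5: reserve R3 A 7 -> on_hand[A=46 B=20 C=34] avail[A=39 B=20 C=34] open={R3}
Step 6: cancel R3 -> on_hand[A=46 B=20 C=34] avail[A=46 B=20 C=34] open={}
Step 7: reserve R4 C 5 -> on_hand[A=46 B=20 C=34] avail[A=46 B=20 C=29] open={R4}
Step 8: reserve R5 C 8 -> on_hand[A=46 B=20 C=34] avail[A=46 B=20 C=21] open={R4,R5}
Step 9: commit R5 -> on_hand[A=46 B=20 C=26] avail[A=46 B=20 C=21] open={R4}
Step 10: reserve R6 B 5 -> on_hand[A=46 B=20 C=26] avail[A=46 B=15 C=21] open={R4,R6}
Step 11: commit R6 -> on_hand[A=46 B=15 C=26] avail[A=46 B=15 C=21] open={R4}
Step 12: commit R4 -> on_hand[A=46 B=15 C=21] avail[A=46 B=15 C=21] open={}
Step 13: reserve R7 C 9 -> on_hand[A=46 B=15 C=21] avail[A=46 B=15 C=12] open={R7}
Step 14: commit R7 -> on_hand[A=46 B=15 C=12] avail[A=46 B=15 C=12] open={}
Step 15: reserve R8 B 9 -> on_hand[A=46 B=15 C=12] avail[A=46 B=6 C=12] open={R8}
Step 16: cancel R8 -> on_hand[A=46 B=15 C=12] avail[A=46 B=15 C=12] open={}
Final available[A] = 46

Answer: 46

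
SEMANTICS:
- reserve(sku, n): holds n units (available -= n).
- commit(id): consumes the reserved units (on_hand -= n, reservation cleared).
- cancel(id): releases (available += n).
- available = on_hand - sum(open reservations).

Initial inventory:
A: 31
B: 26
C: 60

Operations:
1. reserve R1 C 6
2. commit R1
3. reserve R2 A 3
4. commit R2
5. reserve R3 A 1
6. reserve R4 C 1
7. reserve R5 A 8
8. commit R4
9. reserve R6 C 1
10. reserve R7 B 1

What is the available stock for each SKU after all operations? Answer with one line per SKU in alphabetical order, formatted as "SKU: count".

Answer: A: 19
B: 25
C: 52

Derivation:
Step 1: reserve R1 C 6 -> on_hand[A=31 B=26 C=60] avail[A=31 B=26 C=54] open={R1}
Step 2: commit R1 -> on_hand[A=31 B=26 C=54] avail[A=31 B=26 C=54] open={}
Step 3: reserve R2 A 3 -> on_hand[A=31 B=26 C=54] avail[A=28 B=26 C=54] open={R2}
Step 4: commit R2 -> on_hand[A=28 B=26 C=54] avail[A=28 B=26 C=54] open={}
Step 5: reserve R3 A 1 -> on_hand[A=28 B=26 C=54] avail[A=27 B=26 C=54] open={R3}
Step 6: reserve R4 C 1 -> on_hand[A=28 B=26 C=54] avail[A=27 B=26 C=53] open={R3,R4}
Step 7: reserve R5 A 8 -> on_hand[A=28 B=26 C=54] avail[A=19 B=26 C=53] open={R3,R4,R5}
Step 8: commit R4 -> on_hand[A=28 B=26 C=53] avail[A=19 B=26 C=53] open={R3,R5}
Step 9: reserve R6 C 1 -> on_hand[A=28 B=26 C=53] avail[A=19 B=26 C=52] open={R3,R5,R6}
Step 10: reserve R7 B 1 -> on_hand[A=28 B=26 C=53] avail[A=19 B=25 C=52] open={R3,R5,R6,R7}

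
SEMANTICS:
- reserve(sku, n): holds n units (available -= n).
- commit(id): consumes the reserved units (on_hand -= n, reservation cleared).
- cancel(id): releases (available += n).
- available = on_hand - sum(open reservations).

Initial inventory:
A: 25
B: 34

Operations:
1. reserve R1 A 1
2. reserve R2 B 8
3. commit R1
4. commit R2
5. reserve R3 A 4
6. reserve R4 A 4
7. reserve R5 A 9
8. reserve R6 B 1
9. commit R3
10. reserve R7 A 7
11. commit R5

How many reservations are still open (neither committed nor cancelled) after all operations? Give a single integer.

Step 1: reserve R1 A 1 -> on_hand[A=25 B=34] avail[A=24 B=34] open={R1}
Step 2: reserve R2 B 8 -> on_hand[A=25 B=34] avail[A=24 B=26] open={R1,R2}
Step 3: commit R1 -> on_hand[A=24 B=34] avail[A=24 B=26] open={R2}
Step 4: commit R2 -> on_hand[A=24 B=26] avail[A=24 B=26] open={}
Step 5: reserve R3 A 4 -> on_hand[A=24 B=26] avail[A=20 B=26] open={R3}
Step 6: reserve R4 A 4 -> on_hand[A=24 B=26] avail[A=16 B=26] open={R3,R4}
Step 7: reserve R5 A 9 -> on_hand[A=24 B=26] avail[A=7 B=26] open={R3,R4,R5}
Step 8: reserve R6 B 1 -> on_hand[A=24 B=26] avail[A=7 B=25] open={R3,R4,R5,R6}
Step 9: commit R3 -> on_hand[A=20 B=26] avail[A=7 B=25] open={R4,R5,R6}
Step 10: reserve R7 A 7 -> on_hand[A=20 B=26] avail[A=0 B=25] open={R4,R5,R6,R7}
Step 11: commit R5 -> on_hand[A=11 B=26] avail[A=0 B=25] open={R4,R6,R7}
Open reservations: ['R4', 'R6', 'R7'] -> 3

Answer: 3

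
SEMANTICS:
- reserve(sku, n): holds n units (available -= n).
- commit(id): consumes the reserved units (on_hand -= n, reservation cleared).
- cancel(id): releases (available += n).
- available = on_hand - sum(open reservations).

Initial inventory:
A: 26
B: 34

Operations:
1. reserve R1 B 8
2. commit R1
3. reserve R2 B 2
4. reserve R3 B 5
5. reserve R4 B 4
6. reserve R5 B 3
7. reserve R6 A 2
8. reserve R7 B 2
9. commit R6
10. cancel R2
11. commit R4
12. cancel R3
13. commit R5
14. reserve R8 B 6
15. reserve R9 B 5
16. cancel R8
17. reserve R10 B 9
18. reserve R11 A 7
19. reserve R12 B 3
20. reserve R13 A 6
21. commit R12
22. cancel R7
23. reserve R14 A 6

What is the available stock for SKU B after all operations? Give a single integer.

Step 1: reserve R1 B 8 -> on_hand[A=26 B=34] avail[A=26 B=26] open={R1}
Step 2: commit R1 -> on_hand[A=26 B=26] avail[A=26 B=26] open={}
Step 3: reserve R2 B 2 -> on_hand[A=26 B=26] avail[A=26 B=24] open={R2}
Step 4: reserve R3 B 5 -> on_hand[A=26 B=26] avail[A=26 B=19] open={R2,R3}
Step 5: reserve R4 B 4 -> on_hand[A=26 B=26] avail[A=26 B=15] open={R2,R3,R4}
Step 6: reserve R5 B 3 -> on_hand[A=26 B=26] avail[A=26 B=12] open={R2,R3,R4,R5}
Step 7: reserve R6 A 2 -> on_hand[A=26 B=26] avail[A=24 B=12] open={R2,R3,R4,R5,R6}
Step 8: reserve R7 B 2 -> on_hand[A=26 B=26] avail[A=24 B=10] open={R2,R3,R4,R5,R6,R7}
Step 9: commit R6 -> on_hand[A=24 B=26] avail[A=24 B=10] open={R2,R3,R4,R5,R7}
Step 10: cancel R2 -> on_hand[A=24 B=26] avail[A=24 B=12] open={R3,R4,R5,R7}
Step 11: commit R4 -> on_hand[A=24 B=22] avail[A=24 B=12] open={R3,R5,R7}
Step 12: cancel R3 -> on_hand[A=24 B=22] avail[A=24 B=17] open={R5,R7}
Step 13: commit R5 -> on_hand[A=24 B=19] avail[A=24 B=17] open={R7}
Step 14: reserve R8 B 6 -> on_hand[A=24 B=19] avail[A=24 B=11] open={R7,R8}
Step 15: reserve R9 B 5 -> on_hand[A=24 B=19] avail[A=24 B=6] open={R7,R8,R9}
Step 16: cancel R8 -> on_hand[A=24 B=19] avail[A=24 B=12] open={R7,R9}
Step 17: reserve R10 B 9 -> on_hand[A=24 B=19] avail[A=24 B=3] open={R10,R7,R9}
Step 18: reserve R11 A 7 -> on_hand[A=24 B=19] avail[A=17 B=3] open={R10,R11,R7,R9}
Step 19: reserve R12 B 3 -> on_hand[A=24 B=19] avail[A=17 B=0] open={R10,R11,R12,R7,R9}
Step 20: reserve R13 A 6 -> on_hand[A=24 B=19] avail[A=11 B=0] open={R10,R11,R12,R13,R7,R9}
Step 21: commit R12 -> on_hand[A=24 B=16] avail[A=11 B=0] open={R10,R11,R13,R7,R9}
Step 22: cancel R7 -> on_hand[A=24 B=16] avail[A=11 B=2] open={R10,R11,R13,R9}
Step 23: reserve R14 A 6 -> on_hand[A=24 B=16] avail[A=5 B=2] open={R10,R11,R13,R14,R9}
Final available[B] = 2

Answer: 2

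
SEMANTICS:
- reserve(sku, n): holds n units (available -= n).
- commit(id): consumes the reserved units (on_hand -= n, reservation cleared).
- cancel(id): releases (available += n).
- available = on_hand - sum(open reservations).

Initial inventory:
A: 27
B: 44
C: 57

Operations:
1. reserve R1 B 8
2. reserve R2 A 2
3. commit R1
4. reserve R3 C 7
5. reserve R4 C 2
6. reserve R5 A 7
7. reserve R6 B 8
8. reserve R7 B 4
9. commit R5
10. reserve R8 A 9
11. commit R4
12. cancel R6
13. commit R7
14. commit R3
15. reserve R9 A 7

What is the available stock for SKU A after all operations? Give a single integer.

Step 1: reserve R1 B 8 -> on_hand[A=27 B=44 C=57] avail[A=27 B=36 C=57] open={R1}
Step 2: reserve R2 A 2 -> on_hand[A=27 B=44 C=57] avail[A=25 B=36 C=57] open={R1,R2}
Step 3: commit R1 -> on_hand[A=27 B=36 C=57] avail[A=25 B=36 C=57] open={R2}
Step 4: reserve R3 C 7 -> on_hand[A=27 B=36 C=57] avail[A=25 B=36 C=50] open={R2,R3}
Step 5: reserve R4 C 2 -> on_hand[A=27 B=36 C=57] avail[A=25 B=36 C=48] open={R2,R3,R4}
Step 6: reserve R5 A 7 -> on_hand[A=27 B=36 C=57] avail[A=18 B=36 C=48] open={R2,R3,R4,R5}
Step 7: reserve R6 B 8 -> on_hand[A=27 B=36 C=57] avail[A=18 B=28 C=48] open={R2,R3,R4,R5,R6}
Step 8: reserve R7 B 4 -> on_hand[A=27 B=36 C=57] avail[A=18 B=24 C=48] open={R2,R3,R4,R5,R6,R7}
Step 9: commit R5 -> on_hand[A=20 B=36 C=57] avail[A=18 B=24 C=48] open={R2,R3,R4,R6,R7}
Step 10: reserve R8 A 9 -> on_hand[A=20 B=36 C=57] avail[A=9 B=24 C=48] open={R2,R3,R4,R6,R7,R8}
Step 11: commit R4 -> on_hand[A=20 B=36 C=55] avail[A=9 B=24 C=48] open={R2,R3,R6,R7,R8}
Step 12: cancel R6 -> on_hand[A=20 B=36 C=55] avail[A=9 B=32 C=48] open={R2,R3,R7,R8}
Step 13: commit R7 -> on_hand[A=20 B=32 C=55] avail[A=9 B=32 C=48] open={R2,R3,R8}
Step 14: commit R3 -> on_hand[A=20 B=32 C=48] avail[A=9 B=32 C=48] open={R2,R8}
Step 15: reserve R9 A 7 -> on_hand[A=20 B=32 C=48] avail[A=2 B=32 C=48] open={R2,R8,R9}
Final available[A] = 2

Answer: 2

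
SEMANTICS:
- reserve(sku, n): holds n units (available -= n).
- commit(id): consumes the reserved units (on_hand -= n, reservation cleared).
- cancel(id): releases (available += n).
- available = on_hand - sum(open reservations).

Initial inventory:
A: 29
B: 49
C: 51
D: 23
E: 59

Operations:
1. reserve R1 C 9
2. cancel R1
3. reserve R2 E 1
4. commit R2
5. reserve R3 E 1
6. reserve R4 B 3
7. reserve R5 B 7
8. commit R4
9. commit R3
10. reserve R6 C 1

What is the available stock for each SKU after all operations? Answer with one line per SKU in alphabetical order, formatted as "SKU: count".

Step 1: reserve R1 C 9 -> on_hand[A=29 B=49 C=51 D=23 E=59] avail[A=29 B=49 C=42 D=23 E=59] open={R1}
Step 2: cancel R1 -> on_hand[A=29 B=49 C=51 D=23 E=59] avail[A=29 B=49 C=51 D=23 E=59] open={}
Step 3: reserve R2 E 1 -> on_hand[A=29 B=49 C=51 D=23 E=59] avail[A=29 B=49 C=51 D=23 E=58] open={R2}
Step 4: commit R2 -> on_hand[A=29 B=49 C=51 D=23 E=58] avail[A=29 B=49 C=51 D=23 E=58] open={}
Step 5: reserve R3 E 1 -> on_hand[A=29 B=49 C=51 D=23 E=58] avail[A=29 B=49 C=51 D=23 E=57] open={R3}
Step 6: reserve R4 B 3 -> on_hand[A=29 B=49 C=51 D=23 E=58] avail[A=29 B=46 C=51 D=23 E=57] open={R3,R4}
Step 7: reserve R5 B 7 -> on_hand[A=29 B=49 C=51 D=23 E=58] avail[A=29 B=39 C=51 D=23 E=57] open={R3,R4,R5}
Step 8: commit R4 -> on_hand[A=29 B=46 C=51 D=23 E=58] avail[A=29 B=39 C=51 D=23 E=57] open={R3,R5}
Step 9: commit R3 -> on_hand[A=29 B=46 C=51 D=23 E=57] avail[A=29 B=39 C=51 D=23 E=57] open={R5}
Step 10: reserve R6 C 1 -> on_hand[A=29 B=46 C=51 D=23 E=57] avail[A=29 B=39 C=50 D=23 E=57] open={R5,R6}

Answer: A: 29
B: 39
C: 50
D: 23
E: 57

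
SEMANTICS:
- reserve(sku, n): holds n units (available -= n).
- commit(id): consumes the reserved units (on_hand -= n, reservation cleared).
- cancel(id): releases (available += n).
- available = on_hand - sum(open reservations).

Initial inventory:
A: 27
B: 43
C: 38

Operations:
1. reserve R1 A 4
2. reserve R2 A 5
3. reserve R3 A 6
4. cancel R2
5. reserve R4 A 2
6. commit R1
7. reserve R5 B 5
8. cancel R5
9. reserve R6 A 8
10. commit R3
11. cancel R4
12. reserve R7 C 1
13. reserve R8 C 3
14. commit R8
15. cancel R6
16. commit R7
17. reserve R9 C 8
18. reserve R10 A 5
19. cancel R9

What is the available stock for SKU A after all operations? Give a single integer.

Answer: 12

Derivation:
Step 1: reserve R1 A 4 -> on_hand[A=27 B=43 C=38] avail[A=23 B=43 C=38] open={R1}
Step 2: reserve R2 A 5 -> on_hand[A=27 B=43 C=38] avail[A=18 B=43 C=38] open={R1,R2}
Step 3: reserve R3 A 6 -> on_hand[A=27 B=43 C=38] avail[A=12 B=43 C=38] open={R1,R2,R3}
Step 4: cancel R2 -> on_hand[A=27 B=43 C=38] avail[A=17 B=43 C=38] open={R1,R3}
Step 5: reserve R4 A 2 -> on_hand[A=27 B=43 C=38] avail[A=15 B=43 C=38] open={R1,R3,R4}
Step 6: commit R1 -> on_hand[A=23 B=43 C=38] avail[A=15 B=43 C=38] open={R3,R4}
Step 7: reserve R5 B 5 -> on_hand[A=23 B=43 C=38] avail[A=15 B=38 C=38] open={R3,R4,R5}
Step 8: cancel R5 -> on_hand[A=23 B=43 C=38] avail[A=15 B=43 C=38] open={R3,R4}
Step 9: reserve R6 A 8 -> on_hand[A=23 B=43 C=38] avail[A=7 B=43 C=38] open={R3,R4,R6}
Step 10: commit R3 -> on_hand[A=17 B=43 C=38] avail[A=7 B=43 C=38] open={R4,R6}
Step 11: cancel R4 -> on_hand[A=17 B=43 C=38] avail[A=9 B=43 C=38] open={R6}
Step 12: reserve R7 C 1 -> on_hand[A=17 B=43 C=38] avail[A=9 B=43 C=37] open={R6,R7}
Step 13: reserve R8 C 3 -> on_hand[A=17 B=43 C=38] avail[A=9 B=43 C=34] open={R6,R7,R8}
Step 14: commit R8 -> on_hand[A=17 B=43 C=35] avail[A=9 B=43 C=34] open={R6,R7}
Step 15: cancel R6 -> on_hand[A=17 B=43 C=35] avail[A=17 B=43 C=34] open={R7}
Step 16: commit R7 -> on_hand[A=17 B=43 C=34] avail[A=17 B=43 C=34] open={}
Step 17: reserve R9 C 8 -> on_hand[A=17 B=43 C=34] avail[A=17 B=43 C=26] open={R9}
Step 18: reserve R10 A 5 -> on_hand[A=17 B=43 C=34] avail[A=12 B=43 C=26] open={R10,R9}
Step 19: cancel R9 -> on_hand[A=17 B=43 C=34] avail[A=12 B=43 C=34] open={R10}
Final available[A] = 12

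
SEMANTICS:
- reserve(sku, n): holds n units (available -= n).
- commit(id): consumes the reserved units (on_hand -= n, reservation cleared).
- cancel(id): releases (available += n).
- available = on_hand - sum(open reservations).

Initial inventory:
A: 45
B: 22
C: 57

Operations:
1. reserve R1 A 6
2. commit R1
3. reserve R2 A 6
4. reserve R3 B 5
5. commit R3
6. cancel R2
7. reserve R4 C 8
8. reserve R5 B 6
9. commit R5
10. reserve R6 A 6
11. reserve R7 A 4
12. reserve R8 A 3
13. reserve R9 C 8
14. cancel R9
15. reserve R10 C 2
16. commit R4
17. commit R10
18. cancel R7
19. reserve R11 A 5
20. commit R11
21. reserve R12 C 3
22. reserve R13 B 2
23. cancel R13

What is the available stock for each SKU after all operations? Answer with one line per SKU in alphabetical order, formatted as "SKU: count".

Answer: A: 25
B: 11
C: 44

Derivation:
Step 1: reserve R1 A 6 -> on_hand[A=45 B=22 C=57] avail[A=39 B=22 C=57] open={R1}
Step 2: commit R1 -> on_hand[A=39 B=22 C=57] avail[A=39 B=22 C=57] open={}
Step 3: reserve R2 A 6 -> on_hand[A=39 B=22 C=57] avail[A=33 B=22 C=57] open={R2}
Step 4: reserve R3 B 5 -> on_hand[A=39 B=22 C=57] avail[A=33 B=17 C=57] open={R2,R3}
Step 5: commit R3 -> on_hand[A=39 B=17 C=57] avail[A=33 B=17 C=57] open={R2}
Step 6: cancel R2 -> on_hand[A=39 B=17 C=57] avail[A=39 B=17 C=57] open={}
Step 7: reserve R4 C 8 -> on_hand[A=39 B=17 C=57] avail[A=39 B=17 C=49] open={R4}
Step 8: reserve R5 B 6 -> on_hand[A=39 B=17 C=57] avail[A=39 B=11 C=49] open={R4,R5}
Step 9: commit R5 -> on_hand[A=39 B=11 C=57] avail[A=39 B=11 C=49] open={R4}
Step 10: reserve R6 A 6 -> on_hand[A=39 B=11 C=57] avail[A=33 B=11 C=49] open={R4,R6}
Step 11: reserve R7 A 4 -> on_hand[A=39 B=11 C=57] avail[A=29 B=11 C=49] open={R4,R6,R7}
Step 12: reserve R8 A 3 -> on_hand[A=39 B=11 C=57] avail[A=26 B=11 C=49] open={R4,R6,R7,R8}
Step 13: reserve R9 C 8 -> on_hand[A=39 B=11 C=57] avail[A=26 B=11 C=41] open={R4,R6,R7,R8,R9}
Step 14: cancel R9 -> on_hand[A=39 B=11 C=57] avail[A=26 B=11 C=49] open={R4,R6,R7,R8}
Step 15: reserve R10 C 2 -> on_hand[A=39 B=11 C=57] avail[A=26 B=11 C=47] open={R10,R4,R6,R7,R8}
Step 16: commit R4 -> on_hand[A=39 B=11 C=49] avail[A=26 B=11 C=47] open={R10,R6,R7,R8}
Step 17: commit R10 -> on_hand[A=39 B=11 C=47] avail[A=26 B=11 C=47] open={R6,R7,R8}
Step 18: cancel R7 -> on_hand[A=39 B=11 C=47] avail[A=30 B=11 C=47] open={R6,R8}
Step 19: reserve R11 A 5 -> on_hand[A=39 B=11 C=47] avail[A=25 B=11 C=47] open={R11,R6,R8}
Step 20: commit R11 -> on_hand[A=34 B=11 C=47] avail[A=25 B=11 C=47] open={R6,R8}
Step 21: reserve R12 C 3 -> on_hand[A=34 B=11 C=47] avail[A=25 B=11 C=44] open={R12,R6,R8}
Step 22: reserve R13 B 2 -> on_hand[A=34 B=11 C=47] avail[A=25 B=9 C=44] open={R12,R13,R6,R8}
Step 23: cancel R13 -> on_hand[A=34 B=11 C=47] avail[A=25 B=11 C=44] open={R12,R6,R8}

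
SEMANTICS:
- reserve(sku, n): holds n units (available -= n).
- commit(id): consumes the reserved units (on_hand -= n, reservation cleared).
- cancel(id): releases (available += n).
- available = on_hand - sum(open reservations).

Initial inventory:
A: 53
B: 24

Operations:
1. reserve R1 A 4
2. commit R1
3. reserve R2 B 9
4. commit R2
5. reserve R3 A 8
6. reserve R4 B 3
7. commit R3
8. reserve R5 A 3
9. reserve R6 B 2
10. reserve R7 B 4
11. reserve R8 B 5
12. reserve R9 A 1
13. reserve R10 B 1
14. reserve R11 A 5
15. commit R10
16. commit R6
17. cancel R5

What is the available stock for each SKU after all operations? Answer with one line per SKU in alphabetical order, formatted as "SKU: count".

Step 1: reserve R1 A 4 -> on_hand[A=53 B=24] avail[A=49 B=24] open={R1}
Step 2: commit R1 -> on_hand[A=49 B=24] avail[A=49 B=24] open={}
Step 3: reserve R2 B 9 -> on_hand[A=49 B=24] avail[A=49 B=15] open={R2}
Step 4: commit R2 -> on_hand[A=49 B=15] avail[A=49 B=15] open={}
Step 5: reserve R3 A 8 -> on_hand[A=49 B=15] avail[A=41 B=15] open={R3}
Step 6: reserve R4 B 3 -> on_hand[A=49 B=15] avail[A=41 B=12] open={R3,R4}
Step 7: commit R3 -> on_hand[A=41 B=15] avail[A=41 B=12] open={R4}
Step 8: reserve R5 A 3 -> on_hand[A=41 B=15] avail[A=38 B=12] open={R4,R5}
Step 9: reserve R6 B 2 -> on_hand[A=41 B=15] avail[A=38 B=10] open={R4,R5,R6}
Step 10: reserve R7 B 4 -> on_hand[A=41 B=15] avail[A=38 B=6] open={R4,R5,R6,R7}
Step 11: reserve R8 B 5 -> on_hand[A=41 B=15] avail[A=38 B=1] open={R4,R5,R6,R7,R8}
Step 12: reserve R9 A 1 -> on_hand[A=41 B=15] avail[A=37 B=1] open={R4,R5,R6,R7,R8,R9}
Step 13: reserve R10 B 1 -> on_hand[A=41 B=15] avail[A=37 B=0] open={R10,R4,R5,R6,R7,R8,R9}
Step 14: reserve R11 A 5 -> on_hand[A=41 B=15] avail[A=32 B=0] open={R10,R11,R4,R5,R6,R7,R8,R9}
Step 15: commit R10 -> on_hand[A=41 B=14] avail[A=32 B=0] open={R11,R4,R5,R6,R7,R8,R9}
Step 16: commit R6 -> on_hand[A=41 B=12] avail[A=32 B=0] open={R11,R4,R5,R7,R8,R9}
Step 17: cancel R5 -> on_hand[A=41 B=12] avail[A=35 B=0] open={R11,R4,R7,R8,R9}

Answer: A: 35
B: 0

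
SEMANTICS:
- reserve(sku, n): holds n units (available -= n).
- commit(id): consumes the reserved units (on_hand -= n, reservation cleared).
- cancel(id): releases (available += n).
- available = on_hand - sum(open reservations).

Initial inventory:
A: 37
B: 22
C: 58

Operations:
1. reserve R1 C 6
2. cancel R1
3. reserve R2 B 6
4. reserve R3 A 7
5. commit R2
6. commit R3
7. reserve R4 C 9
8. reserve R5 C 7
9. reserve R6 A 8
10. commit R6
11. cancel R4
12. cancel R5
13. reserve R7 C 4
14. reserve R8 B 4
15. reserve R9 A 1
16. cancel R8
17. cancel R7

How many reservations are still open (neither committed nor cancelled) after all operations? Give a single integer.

Answer: 1

Derivation:
Step 1: reserve R1 C 6 -> on_hand[A=37 B=22 C=58] avail[A=37 B=22 C=52] open={R1}
Step 2: cancel R1 -> on_hand[A=37 B=22 C=58] avail[A=37 B=22 C=58] open={}
Step 3: reserve R2 B 6 -> on_hand[A=37 B=22 C=58] avail[A=37 B=16 C=58] open={R2}
Step 4: reserve R3 A 7 -> on_hand[A=37 B=22 C=58] avail[A=30 B=16 C=58] open={R2,R3}
Step 5: commit R2 -> on_hand[A=37 B=16 C=58] avail[A=30 B=16 C=58] open={R3}
Step 6: commit R3 -> on_hand[A=30 B=16 C=58] avail[A=30 B=16 C=58] open={}
Step 7: reserve R4 C 9 -> on_hand[A=30 B=16 C=58] avail[A=30 B=16 C=49] open={R4}
Step 8: reserve R5 C 7 -> on_hand[A=30 B=16 C=58] avail[A=30 B=16 C=42] open={R4,R5}
Step 9: reserve R6 A 8 -> on_hand[A=30 B=16 C=58] avail[A=22 B=16 C=42] open={R4,R5,R6}
Step 10: commit R6 -> on_hand[A=22 B=16 C=58] avail[A=22 B=16 C=42] open={R4,R5}
Step 11: cancel R4 -> on_hand[A=22 B=16 C=58] avail[A=22 B=16 C=51] open={R5}
Step 12: cancel R5 -> on_hand[A=22 B=16 C=58] avail[A=22 B=16 C=58] open={}
Step 13: reserve R7 C 4 -> on_hand[A=22 B=16 C=58] avail[A=22 B=16 C=54] open={R7}
Step 14: reserve R8 B 4 -> on_hand[A=22 B=16 C=58] avail[A=22 B=12 C=54] open={R7,R8}
Step 15: reserve R9 A 1 -> on_hand[A=22 B=16 C=58] avail[A=21 B=12 C=54] open={R7,R8,R9}
Step 16: cancel R8 -> on_hand[A=22 B=16 C=58] avail[A=21 B=16 C=54] open={R7,R9}
Step 17: cancel R7 -> on_hand[A=22 B=16 C=58] avail[A=21 B=16 C=58] open={R9}
Open reservations: ['R9'] -> 1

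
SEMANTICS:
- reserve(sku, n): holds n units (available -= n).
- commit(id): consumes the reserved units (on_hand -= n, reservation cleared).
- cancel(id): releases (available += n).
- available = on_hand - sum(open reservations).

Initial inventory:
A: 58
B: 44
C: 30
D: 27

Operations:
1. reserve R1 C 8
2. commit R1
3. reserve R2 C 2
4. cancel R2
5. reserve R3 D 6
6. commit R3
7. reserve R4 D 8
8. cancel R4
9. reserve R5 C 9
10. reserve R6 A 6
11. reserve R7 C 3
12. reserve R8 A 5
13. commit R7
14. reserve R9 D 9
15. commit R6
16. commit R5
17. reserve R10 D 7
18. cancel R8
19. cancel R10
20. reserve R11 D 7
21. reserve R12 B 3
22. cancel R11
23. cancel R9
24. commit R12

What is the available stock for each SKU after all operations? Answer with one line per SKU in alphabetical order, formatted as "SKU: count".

Answer: A: 52
B: 41
C: 10
D: 21

Derivation:
Step 1: reserve R1 C 8 -> on_hand[A=58 B=44 C=30 D=27] avail[A=58 B=44 C=22 D=27] open={R1}
Step 2: commit R1 -> on_hand[A=58 B=44 C=22 D=27] avail[A=58 B=44 C=22 D=27] open={}
Step 3: reserve R2 C 2 -> on_hand[A=58 B=44 C=22 D=27] avail[A=58 B=44 C=20 D=27] open={R2}
Step 4: cancel R2 -> on_hand[A=58 B=44 C=22 D=27] avail[A=58 B=44 C=22 D=27] open={}
Step 5: reserve R3 D 6 -> on_hand[A=58 B=44 C=22 D=27] avail[A=58 B=44 C=22 D=21] open={R3}
Step 6: commit R3 -> on_hand[A=58 B=44 C=22 D=21] avail[A=58 B=44 C=22 D=21] open={}
Step 7: reserve R4 D 8 -> on_hand[A=58 B=44 C=22 D=21] avail[A=58 B=44 C=22 D=13] open={R4}
Step 8: cancel R4 -> on_hand[A=58 B=44 C=22 D=21] avail[A=58 B=44 C=22 D=21] open={}
Step 9: reserve R5 C 9 -> on_hand[A=58 B=44 C=22 D=21] avail[A=58 B=44 C=13 D=21] open={R5}
Step 10: reserve R6 A 6 -> on_hand[A=58 B=44 C=22 D=21] avail[A=52 B=44 C=13 D=21] open={R5,R6}
Step 11: reserve R7 C 3 -> on_hand[A=58 B=44 C=22 D=21] avail[A=52 B=44 C=10 D=21] open={R5,R6,R7}
Step 12: reserve R8 A 5 -> on_hand[A=58 B=44 C=22 D=21] avail[A=47 B=44 C=10 D=21] open={R5,R6,R7,R8}
Step 13: commit R7 -> on_hand[A=58 B=44 C=19 D=21] avail[A=47 B=44 C=10 D=21] open={R5,R6,R8}
Step 14: reserve R9 D 9 -> on_hand[A=58 B=44 C=19 D=21] avail[A=47 B=44 C=10 D=12] open={R5,R6,R8,R9}
Step 15: commit R6 -> on_hand[A=52 B=44 C=19 D=21] avail[A=47 B=44 C=10 D=12] open={R5,R8,R9}
Step 16: commit R5 -> on_hand[A=52 B=44 C=10 D=21] avail[A=47 B=44 C=10 D=12] open={R8,R9}
Step 17: reserve R10 D 7 -> on_hand[A=52 B=44 C=10 D=21] avail[A=47 B=44 C=10 D=5] open={R10,R8,R9}
Step 18: cancel R8 -> on_hand[A=52 B=44 C=10 D=21] avail[A=52 B=44 C=10 D=5] open={R10,R9}
Step 19: cancel R10 -> on_hand[A=52 B=44 C=10 D=21] avail[A=52 B=44 C=10 D=12] open={R9}
Step 20: reserve R11 D 7 -> on_hand[A=52 B=44 C=10 D=21] avail[A=52 B=44 C=10 D=5] open={R11,R9}
Step 21: reserve R12 B 3 -> on_hand[A=52 B=44 C=10 D=21] avail[A=52 B=41 C=10 D=5] open={R11,R12,R9}
Step 22: cancel R11 -> on_hand[A=52 B=44 C=10 D=21] avail[A=52 B=41 C=10 D=12] open={R12,R9}
Step 23: cancel R9 -> on_hand[A=52 B=44 C=10 D=21] avail[A=52 B=41 C=10 D=21] open={R12}
Step 24: commit R12 -> on_hand[A=52 B=41 C=10 D=21] avail[A=52 B=41 C=10 D=21] open={}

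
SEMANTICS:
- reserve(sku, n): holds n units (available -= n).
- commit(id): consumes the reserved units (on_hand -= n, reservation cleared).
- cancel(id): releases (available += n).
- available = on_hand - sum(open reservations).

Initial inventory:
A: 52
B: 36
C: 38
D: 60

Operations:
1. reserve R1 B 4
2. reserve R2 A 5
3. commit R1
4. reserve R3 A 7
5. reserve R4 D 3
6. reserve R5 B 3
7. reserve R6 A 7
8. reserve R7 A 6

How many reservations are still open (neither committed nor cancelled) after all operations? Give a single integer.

Answer: 6

Derivation:
Step 1: reserve R1 B 4 -> on_hand[A=52 B=36 C=38 D=60] avail[A=52 B=32 C=38 D=60] open={R1}
Step 2: reserve R2 A 5 -> on_hand[A=52 B=36 C=38 D=60] avail[A=47 B=32 C=38 D=60] open={R1,R2}
Step 3: commit R1 -> on_hand[A=52 B=32 C=38 D=60] avail[A=47 B=32 C=38 D=60] open={R2}
Step 4: reserve R3 A 7 -> on_hand[A=52 B=32 C=38 D=60] avail[A=40 B=32 C=38 D=60] open={R2,R3}
Step 5: reserve R4 D 3 -> on_hand[A=52 B=32 C=38 D=60] avail[A=40 B=32 C=38 D=57] open={R2,R3,R4}
Step 6: reserve R5 B 3 -> on_hand[A=52 B=32 C=38 D=60] avail[A=40 B=29 C=38 D=57] open={R2,R3,R4,R5}
Step 7: reserve R6 A 7 -> on_hand[A=52 B=32 C=38 D=60] avail[A=33 B=29 C=38 D=57] open={R2,R3,R4,R5,R6}
Step 8: reserve R7 A 6 -> on_hand[A=52 B=32 C=38 D=60] avail[A=27 B=29 C=38 D=57] open={R2,R3,R4,R5,R6,R7}
Open reservations: ['R2', 'R3', 'R4', 'R5', 'R6', 'R7'] -> 6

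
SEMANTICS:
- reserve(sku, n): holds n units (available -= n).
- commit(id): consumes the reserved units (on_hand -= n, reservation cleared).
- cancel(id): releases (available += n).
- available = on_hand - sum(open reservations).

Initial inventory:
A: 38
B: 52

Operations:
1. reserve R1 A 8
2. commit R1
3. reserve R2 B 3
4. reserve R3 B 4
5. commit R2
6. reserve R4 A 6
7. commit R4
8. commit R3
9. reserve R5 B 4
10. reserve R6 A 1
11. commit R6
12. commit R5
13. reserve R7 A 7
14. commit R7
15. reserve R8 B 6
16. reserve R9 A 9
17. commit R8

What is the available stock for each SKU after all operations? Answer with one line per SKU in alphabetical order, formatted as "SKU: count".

Step 1: reserve R1 A 8 -> on_hand[A=38 B=52] avail[A=30 B=52] open={R1}
Step 2: commit R1 -> on_hand[A=30 B=52] avail[A=30 B=52] open={}
Step 3: reserve R2 B 3 -> on_hand[A=30 B=52] avail[A=30 B=49] open={R2}
Step 4: reserve R3 B 4 -> on_hand[A=30 B=52] avail[A=30 B=45] open={R2,R3}
Step 5: commit R2 -> on_hand[A=30 B=49] avail[A=30 B=45] open={R3}
Step 6: reserve R4 A 6 -> on_hand[A=30 B=49] avail[A=24 B=45] open={R3,R4}
Step 7: commit R4 -> on_hand[A=24 B=49] avail[A=24 B=45] open={R3}
Step 8: commit R3 -> on_hand[A=24 B=45] avail[A=24 B=45] open={}
Step 9: reserve R5 B 4 -> on_hand[A=24 B=45] avail[A=24 B=41] open={R5}
Step 10: reserve R6 A 1 -> on_hand[A=24 B=45] avail[A=23 B=41] open={R5,R6}
Step 11: commit R6 -> on_hand[A=23 B=45] avail[A=23 B=41] open={R5}
Step 12: commit R5 -> on_hand[A=23 B=41] avail[A=23 B=41] open={}
Step 13: reserve R7 A 7 -> on_hand[A=23 B=41] avail[A=16 B=41] open={R7}
Step 14: commit R7 -> on_hand[A=16 B=41] avail[A=16 B=41] open={}
Step 15: reserve R8 B 6 -> on_hand[A=16 B=41] avail[A=16 B=35] open={R8}
Step 16: reserve R9 A 9 -> on_hand[A=16 B=41] avail[A=7 B=35] open={R8,R9}
Step 17: commit R8 -> on_hand[A=16 B=35] avail[A=7 B=35] open={R9}

Answer: A: 7
B: 35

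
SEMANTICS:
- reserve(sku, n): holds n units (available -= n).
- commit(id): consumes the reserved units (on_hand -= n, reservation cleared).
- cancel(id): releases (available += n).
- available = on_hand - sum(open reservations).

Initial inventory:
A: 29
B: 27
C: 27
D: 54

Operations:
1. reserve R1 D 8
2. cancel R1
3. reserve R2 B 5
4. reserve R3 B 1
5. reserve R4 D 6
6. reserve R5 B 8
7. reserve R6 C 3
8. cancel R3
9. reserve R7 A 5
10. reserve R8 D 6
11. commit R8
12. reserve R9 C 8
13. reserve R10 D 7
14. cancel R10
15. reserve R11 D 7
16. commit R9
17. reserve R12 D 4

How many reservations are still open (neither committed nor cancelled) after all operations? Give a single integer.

Step 1: reserve R1 D 8 -> on_hand[A=29 B=27 C=27 D=54] avail[A=29 B=27 C=27 D=46] open={R1}
Step 2: cancel R1 -> on_hand[A=29 B=27 C=27 D=54] avail[A=29 B=27 C=27 D=54] open={}
Step 3: reserve R2 B 5 -> on_hand[A=29 B=27 C=27 D=54] avail[A=29 B=22 C=27 D=54] open={R2}
Step 4: reserve R3 B 1 -> on_hand[A=29 B=27 C=27 D=54] avail[A=29 B=21 C=27 D=54] open={R2,R3}
Step 5: reserve R4 D 6 -> on_hand[A=29 B=27 C=27 D=54] avail[A=29 B=21 C=27 D=48] open={R2,R3,R4}
Step 6: reserve R5 B 8 -> on_hand[A=29 B=27 C=27 D=54] avail[A=29 B=13 C=27 D=48] open={R2,R3,R4,R5}
Step 7: reserve R6 C 3 -> on_hand[A=29 B=27 C=27 D=54] avail[A=29 B=13 C=24 D=48] open={R2,R3,R4,R5,R6}
Step 8: cancel R3 -> on_hand[A=29 B=27 C=27 D=54] avail[A=29 B=14 C=24 D=48] open={R2,R4,R5,R6}
Step 9: reserve R7 A 5 -> on_hand[A=29 B=27 C=27 D=54] avail[A=24 B=14 C=24 D=48] open={R2,R4,R5,R6,R7}
Step 10: reserve R8 D 6 -> on_hand[A=29 B=27 C=27 D=54] avail[A=24 B=14 C=24 D=42] open={R2,R4,R5,R6,R7,R8}
Step 11: commit R8 -> on_hand[A=29 B=27 C=27 D=48] avail[A=24 B=14 C=24 D=42] open={R2,R4,R5,R6,R7}
Step 12: reserve R9 C 8 -> on_hand[A=29 B=27 C=27 D=48] avail[A=24 B=14 C=16 D=42] open={R2,R4,R5,R6,R7,R9}
Step 13: reserve R10 D 7 -> on_hand[A=29 B=27 C=27 D=48] avail[A=24 B=14 C=16 D=35] open={R10,R2,R4,R5,R6,R7,R9}
Step 14: cancel R10 -> on_hand[A=29 B=27 C=27 D=48] avail[A=24 B=14 C=16 D=42] open={R2,R4,R5,R6,R7,R9}
Step 15: reserve R11 D 7 -> on_hand[A=29 B=27 C=27 D=48] avail[A=24 B=14 C=16 D=35] open={R11,R2,R4,R5,R6,R7,R9}
Step 16: commit R9 -> on_hand[A=29 B=27 C=19 D=48] avail[A=24 B=14 C=16 D=35] open={R11,R2,R4,R5,R6,R7}
Step 17: reserve R12 D 4 -> on_hand[A=29 B=27 C=19 D=48] avail[A=24 B=14 C=16 D=31] open={R11,R12,R2,R4,R5,R6,R7}
Open reservations: ['R11', 'R12', 'R2', 'R4', 'R5', 'R6', 'R7'] -> 7

Answer: 7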